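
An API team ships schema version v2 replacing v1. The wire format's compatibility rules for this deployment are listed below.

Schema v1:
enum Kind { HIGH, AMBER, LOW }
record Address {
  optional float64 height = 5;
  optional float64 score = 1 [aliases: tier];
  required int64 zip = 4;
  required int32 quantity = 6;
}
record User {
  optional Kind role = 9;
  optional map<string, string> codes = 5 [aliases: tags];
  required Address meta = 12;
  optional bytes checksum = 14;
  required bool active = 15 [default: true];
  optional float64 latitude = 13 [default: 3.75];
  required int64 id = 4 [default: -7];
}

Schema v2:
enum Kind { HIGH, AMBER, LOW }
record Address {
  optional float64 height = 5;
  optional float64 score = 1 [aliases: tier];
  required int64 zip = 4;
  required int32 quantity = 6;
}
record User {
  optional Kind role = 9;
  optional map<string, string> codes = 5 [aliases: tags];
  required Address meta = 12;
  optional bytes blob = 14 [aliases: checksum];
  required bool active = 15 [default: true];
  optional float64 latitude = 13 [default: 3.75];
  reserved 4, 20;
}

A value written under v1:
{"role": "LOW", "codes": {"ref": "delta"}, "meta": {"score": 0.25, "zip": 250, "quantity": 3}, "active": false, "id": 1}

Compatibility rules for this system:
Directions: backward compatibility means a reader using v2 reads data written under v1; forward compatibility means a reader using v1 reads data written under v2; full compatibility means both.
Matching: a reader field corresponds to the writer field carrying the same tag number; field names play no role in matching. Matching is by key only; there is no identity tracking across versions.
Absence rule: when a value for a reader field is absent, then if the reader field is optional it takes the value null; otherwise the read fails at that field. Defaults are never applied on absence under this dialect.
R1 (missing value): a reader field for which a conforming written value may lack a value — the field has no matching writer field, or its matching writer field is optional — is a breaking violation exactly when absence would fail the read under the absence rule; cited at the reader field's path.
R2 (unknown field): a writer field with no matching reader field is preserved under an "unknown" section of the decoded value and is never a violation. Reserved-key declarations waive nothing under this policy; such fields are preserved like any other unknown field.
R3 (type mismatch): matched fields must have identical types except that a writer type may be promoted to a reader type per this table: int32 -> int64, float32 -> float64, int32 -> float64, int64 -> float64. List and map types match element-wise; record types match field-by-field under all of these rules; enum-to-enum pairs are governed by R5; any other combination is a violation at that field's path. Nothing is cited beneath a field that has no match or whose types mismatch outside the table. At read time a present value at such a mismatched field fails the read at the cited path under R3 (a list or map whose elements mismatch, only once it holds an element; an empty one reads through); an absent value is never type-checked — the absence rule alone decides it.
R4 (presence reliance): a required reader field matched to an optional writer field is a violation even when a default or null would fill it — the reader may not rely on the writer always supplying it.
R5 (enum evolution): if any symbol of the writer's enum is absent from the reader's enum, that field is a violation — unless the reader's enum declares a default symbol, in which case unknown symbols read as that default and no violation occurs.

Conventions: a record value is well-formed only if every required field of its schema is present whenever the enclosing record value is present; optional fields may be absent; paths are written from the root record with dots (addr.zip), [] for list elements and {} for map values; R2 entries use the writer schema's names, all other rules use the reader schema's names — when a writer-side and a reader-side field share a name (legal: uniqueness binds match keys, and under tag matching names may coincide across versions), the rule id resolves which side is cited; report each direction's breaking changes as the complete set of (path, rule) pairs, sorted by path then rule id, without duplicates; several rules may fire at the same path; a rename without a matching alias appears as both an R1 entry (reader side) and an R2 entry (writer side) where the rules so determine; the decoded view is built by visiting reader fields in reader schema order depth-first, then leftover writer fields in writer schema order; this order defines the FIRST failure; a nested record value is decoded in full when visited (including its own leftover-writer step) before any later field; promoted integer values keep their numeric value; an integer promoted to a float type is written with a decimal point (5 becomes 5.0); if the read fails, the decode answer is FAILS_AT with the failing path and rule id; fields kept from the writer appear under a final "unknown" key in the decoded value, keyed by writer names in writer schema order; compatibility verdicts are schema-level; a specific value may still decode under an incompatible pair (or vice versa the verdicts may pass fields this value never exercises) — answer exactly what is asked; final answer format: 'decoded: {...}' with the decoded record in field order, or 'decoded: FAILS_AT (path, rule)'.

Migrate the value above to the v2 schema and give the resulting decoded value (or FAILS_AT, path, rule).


arrows below run writer -> reader for User
decoding the User value with the v2 reader:
  role := "LOW"
  codes := {"ref": "delta"}
  meta.height := null (absent, optional -> null)
  meta.score := 0.25
  meta.zip := 250
  meta.quantity := 3
  blob := null (absent, optional -> null)
  active := false
  latitude := null (absent, optional -> null)
  writer id: kept under "unknown"
  => decoded: {"role": "LOW", "codes": {"ref": "delta"}, "meta": {"height": null, "score": 0.25, "zip": 250, "quantity": 3}, "blob": null, "active": false, "latitude": null, "unknown": {"id": 1}}

decoded: {"role": "LOW", "codes": {"ref": "delta"}, "meta": {"height": null, "score": 0.25, "zip": 250, "quantity": 3}, "blob": null, "active": false, "latitude": null, "unknown": {"id": 1}}


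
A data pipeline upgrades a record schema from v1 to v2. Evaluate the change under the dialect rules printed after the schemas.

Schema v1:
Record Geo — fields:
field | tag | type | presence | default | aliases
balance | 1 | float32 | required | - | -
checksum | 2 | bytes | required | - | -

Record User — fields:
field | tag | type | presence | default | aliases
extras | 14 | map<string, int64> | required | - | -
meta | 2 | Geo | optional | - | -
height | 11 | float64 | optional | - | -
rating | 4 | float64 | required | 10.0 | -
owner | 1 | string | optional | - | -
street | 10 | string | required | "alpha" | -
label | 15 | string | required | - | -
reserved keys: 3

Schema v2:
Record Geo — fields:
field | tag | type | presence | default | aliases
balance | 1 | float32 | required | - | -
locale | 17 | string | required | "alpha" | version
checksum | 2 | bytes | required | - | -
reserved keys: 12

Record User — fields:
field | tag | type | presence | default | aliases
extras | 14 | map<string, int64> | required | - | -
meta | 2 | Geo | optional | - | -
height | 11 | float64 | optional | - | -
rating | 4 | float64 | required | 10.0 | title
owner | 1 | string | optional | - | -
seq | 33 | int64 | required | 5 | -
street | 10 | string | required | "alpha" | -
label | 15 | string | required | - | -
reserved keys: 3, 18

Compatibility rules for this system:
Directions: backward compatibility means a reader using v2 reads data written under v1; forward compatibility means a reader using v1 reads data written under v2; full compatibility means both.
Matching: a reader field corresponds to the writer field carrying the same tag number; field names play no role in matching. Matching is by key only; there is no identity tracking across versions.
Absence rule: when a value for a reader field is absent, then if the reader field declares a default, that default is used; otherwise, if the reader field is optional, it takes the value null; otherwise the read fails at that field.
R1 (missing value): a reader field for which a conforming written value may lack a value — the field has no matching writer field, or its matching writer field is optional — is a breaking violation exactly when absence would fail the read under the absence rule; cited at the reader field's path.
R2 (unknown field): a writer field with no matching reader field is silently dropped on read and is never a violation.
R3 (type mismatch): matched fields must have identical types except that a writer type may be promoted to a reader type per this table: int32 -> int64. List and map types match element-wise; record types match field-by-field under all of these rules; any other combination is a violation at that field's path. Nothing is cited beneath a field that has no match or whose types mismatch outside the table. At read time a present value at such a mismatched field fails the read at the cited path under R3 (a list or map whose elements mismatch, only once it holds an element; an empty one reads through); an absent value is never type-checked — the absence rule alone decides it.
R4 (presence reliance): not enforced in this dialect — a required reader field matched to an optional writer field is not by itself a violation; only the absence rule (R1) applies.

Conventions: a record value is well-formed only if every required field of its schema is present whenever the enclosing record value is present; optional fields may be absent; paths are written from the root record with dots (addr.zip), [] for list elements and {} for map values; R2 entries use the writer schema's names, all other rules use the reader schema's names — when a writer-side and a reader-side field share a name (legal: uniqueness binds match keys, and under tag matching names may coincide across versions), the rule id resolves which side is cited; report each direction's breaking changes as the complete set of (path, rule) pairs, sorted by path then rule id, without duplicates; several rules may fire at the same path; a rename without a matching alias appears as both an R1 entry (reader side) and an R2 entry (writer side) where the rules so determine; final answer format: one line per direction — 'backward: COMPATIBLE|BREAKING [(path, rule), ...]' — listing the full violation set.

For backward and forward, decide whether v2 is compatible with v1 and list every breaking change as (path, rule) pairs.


backward: COMPATIBLE []; forward: COMPATIBLE []

arrows below run writer -> reader for User
checking backward for User: reader v2 against writer v1:
  extras <- extras (map<string, int64> -> map<string, int64>, writer required)
  meta <- meta (Geo -> Geo, writer optional)
  height <- height (float64 -> float64, writer optional)
  rating <- rating (float64 -> float64, writer required)
  owner <- owner (string -> string, writer optional)
  seq: no writer match
  street <- street (string -> string, writer required)
  label <- label (string -> string, writer required)
  meta.balance <- meta.balance (float32 -> float32, writer required)
  meta.locale: no writer match
  meta.checksum <- meta.checksum (bytes -> bytes, writer required)
  => backward verdict for User: COMPATIBLE, no violations
checking forward for User: reader v1 against writer v2:
  extras <- extras (map<string, int64> -> map<string, int64>, writer required)
  meta <- meta (Geo -> Geo, writer optional)
  height <- height (float64 -> float64, writer optional)
  rating <- rating (float64 -> float64, writer required)
  owner <- owner (string -> string, writer optional)
  street <- street (string -> string, writer required)
  label <- label (string -> string, writer required)
  writer field seq has no reader counterpart
  meta.balance <- meta.balance (float32 -> float32, writer required)
  meta.checksum <- meta.checksum (bytes -> bytes, writer required)
  writer field meta.locale has no reader counterpart
  => forward verdict for User: COMPATIBLE, no violations


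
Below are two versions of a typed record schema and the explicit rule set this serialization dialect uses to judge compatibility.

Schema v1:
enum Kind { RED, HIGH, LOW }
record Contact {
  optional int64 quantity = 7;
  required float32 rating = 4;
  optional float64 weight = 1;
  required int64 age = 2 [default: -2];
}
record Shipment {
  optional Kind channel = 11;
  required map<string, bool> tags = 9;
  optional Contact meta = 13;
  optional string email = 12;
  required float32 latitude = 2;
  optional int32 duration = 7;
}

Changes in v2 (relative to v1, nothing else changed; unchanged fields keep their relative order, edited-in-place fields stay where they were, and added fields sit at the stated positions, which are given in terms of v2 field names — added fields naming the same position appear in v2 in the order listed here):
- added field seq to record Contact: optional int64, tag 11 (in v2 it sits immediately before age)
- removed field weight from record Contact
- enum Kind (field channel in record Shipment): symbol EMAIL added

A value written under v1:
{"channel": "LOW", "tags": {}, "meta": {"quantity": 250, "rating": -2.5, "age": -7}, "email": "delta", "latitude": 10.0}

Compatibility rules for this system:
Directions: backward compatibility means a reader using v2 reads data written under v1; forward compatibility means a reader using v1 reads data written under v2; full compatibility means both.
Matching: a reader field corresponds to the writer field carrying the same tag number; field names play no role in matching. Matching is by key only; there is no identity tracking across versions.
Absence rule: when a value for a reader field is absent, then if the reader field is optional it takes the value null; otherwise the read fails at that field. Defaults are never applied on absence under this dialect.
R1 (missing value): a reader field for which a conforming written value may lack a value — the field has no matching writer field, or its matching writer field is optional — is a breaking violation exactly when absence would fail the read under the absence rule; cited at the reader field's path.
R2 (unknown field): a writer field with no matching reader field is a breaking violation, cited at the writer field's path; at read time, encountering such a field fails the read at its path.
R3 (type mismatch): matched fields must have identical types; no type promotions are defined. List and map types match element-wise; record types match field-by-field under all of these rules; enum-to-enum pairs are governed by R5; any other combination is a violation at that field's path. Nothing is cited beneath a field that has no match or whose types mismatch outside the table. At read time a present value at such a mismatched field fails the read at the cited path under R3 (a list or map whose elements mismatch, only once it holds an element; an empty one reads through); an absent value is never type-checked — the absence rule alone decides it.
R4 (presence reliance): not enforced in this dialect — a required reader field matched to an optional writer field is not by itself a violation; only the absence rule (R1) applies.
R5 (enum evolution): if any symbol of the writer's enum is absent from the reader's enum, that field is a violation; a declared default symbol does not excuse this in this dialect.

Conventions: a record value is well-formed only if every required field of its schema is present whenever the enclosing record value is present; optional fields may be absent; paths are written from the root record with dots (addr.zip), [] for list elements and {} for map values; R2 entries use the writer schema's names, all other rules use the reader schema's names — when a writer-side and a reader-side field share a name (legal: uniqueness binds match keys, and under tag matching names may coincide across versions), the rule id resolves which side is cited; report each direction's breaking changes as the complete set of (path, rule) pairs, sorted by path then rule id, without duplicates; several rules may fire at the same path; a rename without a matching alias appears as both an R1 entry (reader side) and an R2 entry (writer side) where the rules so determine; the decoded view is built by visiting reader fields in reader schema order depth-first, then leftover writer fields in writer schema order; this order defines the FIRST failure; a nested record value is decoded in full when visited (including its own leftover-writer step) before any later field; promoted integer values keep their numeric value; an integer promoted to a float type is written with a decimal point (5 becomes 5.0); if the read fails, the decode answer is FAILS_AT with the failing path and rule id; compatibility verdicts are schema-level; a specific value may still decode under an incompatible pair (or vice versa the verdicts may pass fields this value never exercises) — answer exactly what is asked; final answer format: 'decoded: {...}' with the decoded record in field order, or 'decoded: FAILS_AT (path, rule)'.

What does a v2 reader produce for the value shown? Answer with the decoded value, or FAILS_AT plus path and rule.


decoded: {"channel": "LOW", "tags": {}, "meta": {"quantity": 250, "rating": -2.5, "seq": null, "age": -7}, "email": "delta", "latitude": 10.0, "duration": null}

the writer's type comes first in each Shipment pair
decode (reader v2):
  channel := "LOW"
  tags := {}
  meta.quantity := 250
  meta.rating := -2.5
  meta.seq := null (not supplied -> null)
  meta.age := -7
  email := "delta"
  latitude := 10.0
  duration := null (not supplied -> null)
  => decoded: {"channel": "LOW", "tags": {}, "meta": {"quantity": 250, "rating": -2.5, "seq": null, "age": -7}, "email": "delta", "latitude": 10.0, "duration": null}
the other Shipment changes do not affect what is asked:
  enum Kind (field channel in record Shipment): symbol EMAIL added -> affects the rule determinations only; this particular Shipment value decodes identically


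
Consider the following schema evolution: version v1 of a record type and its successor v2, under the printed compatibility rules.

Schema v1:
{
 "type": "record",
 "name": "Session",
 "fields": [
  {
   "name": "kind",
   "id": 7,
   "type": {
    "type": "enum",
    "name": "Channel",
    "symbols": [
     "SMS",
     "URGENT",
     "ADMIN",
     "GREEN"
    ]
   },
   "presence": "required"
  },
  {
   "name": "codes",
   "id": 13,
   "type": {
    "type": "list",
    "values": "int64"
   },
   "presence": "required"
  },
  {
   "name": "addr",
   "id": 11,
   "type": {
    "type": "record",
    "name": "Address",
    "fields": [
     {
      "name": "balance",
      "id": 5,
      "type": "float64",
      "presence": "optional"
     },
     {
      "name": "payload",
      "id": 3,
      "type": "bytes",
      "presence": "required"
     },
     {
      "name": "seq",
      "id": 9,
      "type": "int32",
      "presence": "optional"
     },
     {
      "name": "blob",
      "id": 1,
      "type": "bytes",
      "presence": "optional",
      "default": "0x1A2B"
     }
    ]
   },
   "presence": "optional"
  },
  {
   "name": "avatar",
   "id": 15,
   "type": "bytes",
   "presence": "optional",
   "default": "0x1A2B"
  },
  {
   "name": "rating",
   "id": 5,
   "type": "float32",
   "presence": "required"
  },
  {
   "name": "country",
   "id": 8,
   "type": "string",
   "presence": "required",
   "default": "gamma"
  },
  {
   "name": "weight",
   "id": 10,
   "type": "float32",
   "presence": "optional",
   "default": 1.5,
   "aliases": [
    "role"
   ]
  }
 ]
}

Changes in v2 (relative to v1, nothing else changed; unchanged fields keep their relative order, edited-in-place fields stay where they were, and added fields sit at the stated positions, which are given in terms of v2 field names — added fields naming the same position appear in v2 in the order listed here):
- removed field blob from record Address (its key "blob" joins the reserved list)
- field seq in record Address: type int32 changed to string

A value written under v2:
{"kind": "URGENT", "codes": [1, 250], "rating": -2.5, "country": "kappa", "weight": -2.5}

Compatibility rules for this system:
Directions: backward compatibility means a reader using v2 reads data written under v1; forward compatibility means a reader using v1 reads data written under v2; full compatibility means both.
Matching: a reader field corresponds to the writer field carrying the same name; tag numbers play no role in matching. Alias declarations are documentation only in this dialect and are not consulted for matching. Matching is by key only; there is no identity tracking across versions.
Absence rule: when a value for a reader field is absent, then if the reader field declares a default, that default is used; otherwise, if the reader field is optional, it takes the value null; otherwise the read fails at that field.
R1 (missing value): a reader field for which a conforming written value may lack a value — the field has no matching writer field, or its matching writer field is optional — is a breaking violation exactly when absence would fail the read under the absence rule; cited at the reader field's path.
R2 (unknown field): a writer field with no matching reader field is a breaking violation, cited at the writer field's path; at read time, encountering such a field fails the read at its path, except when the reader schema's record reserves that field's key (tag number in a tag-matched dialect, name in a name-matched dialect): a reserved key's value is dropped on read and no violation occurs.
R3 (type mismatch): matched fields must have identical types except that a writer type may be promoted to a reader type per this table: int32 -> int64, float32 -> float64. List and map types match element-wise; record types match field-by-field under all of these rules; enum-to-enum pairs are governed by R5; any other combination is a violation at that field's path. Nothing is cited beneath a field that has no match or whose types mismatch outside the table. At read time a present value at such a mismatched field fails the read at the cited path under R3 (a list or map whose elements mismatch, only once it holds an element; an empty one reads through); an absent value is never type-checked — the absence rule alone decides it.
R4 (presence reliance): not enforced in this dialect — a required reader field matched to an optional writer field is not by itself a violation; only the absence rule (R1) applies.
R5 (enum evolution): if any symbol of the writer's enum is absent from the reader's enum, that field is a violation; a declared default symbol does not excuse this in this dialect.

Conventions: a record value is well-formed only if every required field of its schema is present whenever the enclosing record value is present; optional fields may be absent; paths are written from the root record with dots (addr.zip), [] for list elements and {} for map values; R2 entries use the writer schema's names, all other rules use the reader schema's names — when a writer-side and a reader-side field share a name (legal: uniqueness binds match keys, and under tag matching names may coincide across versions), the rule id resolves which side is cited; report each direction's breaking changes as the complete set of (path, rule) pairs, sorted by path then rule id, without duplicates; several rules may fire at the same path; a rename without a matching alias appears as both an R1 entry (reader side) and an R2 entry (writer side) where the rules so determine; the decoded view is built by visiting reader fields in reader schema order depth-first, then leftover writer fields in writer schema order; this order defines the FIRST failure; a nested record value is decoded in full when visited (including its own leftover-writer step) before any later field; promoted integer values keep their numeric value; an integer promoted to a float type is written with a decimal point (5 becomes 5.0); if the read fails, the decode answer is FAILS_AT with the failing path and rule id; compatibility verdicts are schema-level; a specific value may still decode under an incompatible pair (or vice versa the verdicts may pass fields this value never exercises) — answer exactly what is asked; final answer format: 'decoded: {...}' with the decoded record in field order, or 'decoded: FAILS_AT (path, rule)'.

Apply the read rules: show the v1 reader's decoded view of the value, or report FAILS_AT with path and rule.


decoded: {"kind": "URGENT", "codes": [1, 250], "addr": null, "avatar": 0x1A2B, "rating": -2.5, "country": "kappa", "weight": -2.5}

arrows below run writer -> reader for Session
migrating the Session value to v1:
  kind := "URGENT"
  codes := [1, 250]
  addr := null (missing; optional => null)
  avatar := 0x1A2B (missing; default applied)
  rating := -2.5
  country := "kappa"
  weight := -2.5
  => decoded: {"kind": "URGENT", "codes": [1, 250], "addr": null, "avatar": 0x1A2B, "rating": -2.5, "country": "kappa", "weight": -2.5}
diffs on Session not affecting the asked answer:
  removed field blob from record Address (its key "blob" joins the reserved list) -> no rule fires on it and the decoded Session view is identical with or without it
  field seq in record Address: type int32 changed to string -> shifts the Session verdicts, not this decode


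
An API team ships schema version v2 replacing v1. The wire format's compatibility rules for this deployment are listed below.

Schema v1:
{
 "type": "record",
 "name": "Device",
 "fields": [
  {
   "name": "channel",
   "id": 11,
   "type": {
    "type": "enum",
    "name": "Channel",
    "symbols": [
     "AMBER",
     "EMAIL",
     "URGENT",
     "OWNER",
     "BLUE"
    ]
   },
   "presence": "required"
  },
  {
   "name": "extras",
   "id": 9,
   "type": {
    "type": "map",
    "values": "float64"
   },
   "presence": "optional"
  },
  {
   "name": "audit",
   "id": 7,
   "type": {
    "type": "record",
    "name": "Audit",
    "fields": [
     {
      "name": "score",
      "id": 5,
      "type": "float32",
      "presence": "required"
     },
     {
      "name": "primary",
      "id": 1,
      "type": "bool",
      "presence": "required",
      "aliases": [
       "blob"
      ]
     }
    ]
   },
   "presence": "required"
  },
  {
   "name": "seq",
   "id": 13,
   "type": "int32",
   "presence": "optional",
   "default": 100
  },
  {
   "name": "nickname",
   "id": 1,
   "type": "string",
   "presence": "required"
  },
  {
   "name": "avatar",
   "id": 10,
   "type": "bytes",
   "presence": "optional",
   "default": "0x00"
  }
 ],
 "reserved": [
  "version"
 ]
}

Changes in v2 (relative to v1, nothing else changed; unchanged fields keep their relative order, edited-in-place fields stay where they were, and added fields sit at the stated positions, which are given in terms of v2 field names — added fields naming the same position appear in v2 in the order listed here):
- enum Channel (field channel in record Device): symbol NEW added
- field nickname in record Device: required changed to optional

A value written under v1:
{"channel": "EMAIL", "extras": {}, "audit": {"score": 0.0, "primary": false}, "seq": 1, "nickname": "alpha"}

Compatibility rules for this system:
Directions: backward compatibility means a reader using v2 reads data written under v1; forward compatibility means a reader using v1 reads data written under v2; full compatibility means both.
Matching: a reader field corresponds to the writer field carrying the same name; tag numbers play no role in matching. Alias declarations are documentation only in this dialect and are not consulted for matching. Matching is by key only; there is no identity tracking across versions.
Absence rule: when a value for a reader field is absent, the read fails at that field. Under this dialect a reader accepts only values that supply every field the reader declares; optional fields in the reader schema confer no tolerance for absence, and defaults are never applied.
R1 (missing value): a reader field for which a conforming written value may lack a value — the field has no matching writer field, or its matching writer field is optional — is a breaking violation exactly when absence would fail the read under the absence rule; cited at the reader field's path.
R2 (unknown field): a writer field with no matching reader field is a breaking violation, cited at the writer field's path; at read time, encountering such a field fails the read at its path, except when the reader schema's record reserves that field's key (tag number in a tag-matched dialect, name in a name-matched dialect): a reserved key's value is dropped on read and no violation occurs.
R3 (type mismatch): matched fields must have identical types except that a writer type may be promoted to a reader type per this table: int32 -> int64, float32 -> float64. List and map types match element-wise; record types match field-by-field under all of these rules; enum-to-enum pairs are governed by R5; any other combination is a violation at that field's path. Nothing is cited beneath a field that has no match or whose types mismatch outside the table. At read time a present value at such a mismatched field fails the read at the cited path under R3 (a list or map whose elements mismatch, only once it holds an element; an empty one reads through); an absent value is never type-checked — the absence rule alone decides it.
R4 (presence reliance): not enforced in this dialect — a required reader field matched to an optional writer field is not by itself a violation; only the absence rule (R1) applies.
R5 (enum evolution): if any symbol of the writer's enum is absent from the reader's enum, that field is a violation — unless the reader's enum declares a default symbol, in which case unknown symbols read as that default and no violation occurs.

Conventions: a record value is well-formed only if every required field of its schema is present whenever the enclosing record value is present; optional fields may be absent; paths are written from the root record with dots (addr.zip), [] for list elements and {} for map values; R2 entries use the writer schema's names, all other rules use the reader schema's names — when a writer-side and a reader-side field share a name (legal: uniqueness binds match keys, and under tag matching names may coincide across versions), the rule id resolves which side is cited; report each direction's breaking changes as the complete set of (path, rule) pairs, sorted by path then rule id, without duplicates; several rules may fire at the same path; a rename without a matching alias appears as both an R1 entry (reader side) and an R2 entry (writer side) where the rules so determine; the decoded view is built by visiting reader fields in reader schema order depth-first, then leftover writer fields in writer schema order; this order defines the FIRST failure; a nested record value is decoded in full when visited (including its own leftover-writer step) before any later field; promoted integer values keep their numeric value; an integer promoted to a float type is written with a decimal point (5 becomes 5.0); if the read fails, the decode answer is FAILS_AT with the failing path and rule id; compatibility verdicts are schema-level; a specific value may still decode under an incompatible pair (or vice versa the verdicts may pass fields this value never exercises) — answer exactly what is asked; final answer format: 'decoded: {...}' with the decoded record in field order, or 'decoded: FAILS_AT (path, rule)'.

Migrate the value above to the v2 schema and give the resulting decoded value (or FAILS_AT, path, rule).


decoded: FAILS_AT (avatar, R1)

the writer's type comes first in each Device pair
decoding the Device value with the v2 reader:
  channel := "EMAIL"
  extras := {}
  audit.score := 0.0
  audit.primary := false
  seq := 1
  nickname := "alpha"
  read fails at avatar under R1 (no fill)
  => FAILS_AT (avatar, R1)
ruling out the remaining Device differences:
  enum Channel (field channel in record Device): symbol NEW added -> a verdict-level change on Device — the shown value reads the same
  field nickname in record Device: required changed to optional -> a verdict-level change on Device — the shown value reads the same


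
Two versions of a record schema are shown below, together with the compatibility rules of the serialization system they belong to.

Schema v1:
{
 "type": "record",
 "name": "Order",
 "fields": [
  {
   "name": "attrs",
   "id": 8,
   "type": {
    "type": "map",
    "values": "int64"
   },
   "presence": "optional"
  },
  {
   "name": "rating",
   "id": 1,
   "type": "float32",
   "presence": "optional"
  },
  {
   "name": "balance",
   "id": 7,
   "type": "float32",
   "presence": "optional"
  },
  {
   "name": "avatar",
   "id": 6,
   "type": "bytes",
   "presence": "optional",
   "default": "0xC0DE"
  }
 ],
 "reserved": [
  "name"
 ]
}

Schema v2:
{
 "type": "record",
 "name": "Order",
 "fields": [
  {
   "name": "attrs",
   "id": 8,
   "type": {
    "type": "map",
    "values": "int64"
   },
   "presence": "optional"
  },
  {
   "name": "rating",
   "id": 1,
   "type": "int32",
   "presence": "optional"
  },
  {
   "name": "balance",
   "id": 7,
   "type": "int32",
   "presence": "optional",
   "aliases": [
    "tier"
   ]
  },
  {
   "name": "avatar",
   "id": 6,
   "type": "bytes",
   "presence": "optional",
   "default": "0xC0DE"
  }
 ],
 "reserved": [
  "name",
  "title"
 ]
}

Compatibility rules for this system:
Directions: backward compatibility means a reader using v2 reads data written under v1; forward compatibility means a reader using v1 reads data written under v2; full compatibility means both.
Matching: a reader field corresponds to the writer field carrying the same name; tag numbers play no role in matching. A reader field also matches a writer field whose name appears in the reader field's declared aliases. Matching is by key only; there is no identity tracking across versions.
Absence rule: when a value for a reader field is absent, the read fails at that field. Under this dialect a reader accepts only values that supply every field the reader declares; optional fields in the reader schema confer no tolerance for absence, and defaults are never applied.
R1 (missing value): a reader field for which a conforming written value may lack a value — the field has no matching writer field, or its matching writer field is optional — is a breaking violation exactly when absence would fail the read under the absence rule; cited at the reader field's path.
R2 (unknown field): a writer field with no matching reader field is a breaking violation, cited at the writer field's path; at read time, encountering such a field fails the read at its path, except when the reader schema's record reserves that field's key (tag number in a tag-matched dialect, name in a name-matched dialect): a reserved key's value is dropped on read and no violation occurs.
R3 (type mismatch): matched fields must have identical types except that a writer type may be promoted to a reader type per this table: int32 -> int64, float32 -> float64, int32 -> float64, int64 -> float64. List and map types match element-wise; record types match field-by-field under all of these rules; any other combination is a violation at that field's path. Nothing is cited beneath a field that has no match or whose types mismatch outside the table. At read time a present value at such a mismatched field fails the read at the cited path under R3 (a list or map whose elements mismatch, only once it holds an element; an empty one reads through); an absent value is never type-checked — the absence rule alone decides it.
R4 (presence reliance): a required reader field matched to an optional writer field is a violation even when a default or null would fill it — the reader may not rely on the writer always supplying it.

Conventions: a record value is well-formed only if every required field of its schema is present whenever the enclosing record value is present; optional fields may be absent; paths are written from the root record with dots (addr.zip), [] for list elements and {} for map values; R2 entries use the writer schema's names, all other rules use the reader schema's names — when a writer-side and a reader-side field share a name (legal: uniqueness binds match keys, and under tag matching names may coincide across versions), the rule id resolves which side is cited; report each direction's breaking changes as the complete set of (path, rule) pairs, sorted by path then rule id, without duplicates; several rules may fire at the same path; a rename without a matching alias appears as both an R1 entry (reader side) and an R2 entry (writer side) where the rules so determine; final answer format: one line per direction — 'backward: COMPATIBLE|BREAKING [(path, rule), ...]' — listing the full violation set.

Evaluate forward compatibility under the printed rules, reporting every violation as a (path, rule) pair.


forward: BREAKING [(attrs, R1), (avatar, R1), (balance, R1), (balance, R3), (rating, R1), (rating, R3)]

in Order below, arrows point writer -> reader
forward pass over Order, reader schema v1, writer schema v2:
  writer optional, map<string, int64> -> map<string, int64>: reader attrs maps from writer attrs
  writer optional, int32 -> float32: reader rating maps from writer rating
  writer optional, int32 -> float32: reader balance maps from writer balance
  writer optional, bytes -> bytes: reader avatar maps from writer avatar
  rule R1 violated at attrs
  rule R1 violated at avatar
  rule R1 violated at balance
  rule R3 violated at balance
  rule R1 violated at rating
  rule R3 violated at rating
  forward on Order therefore BREAKING (6)


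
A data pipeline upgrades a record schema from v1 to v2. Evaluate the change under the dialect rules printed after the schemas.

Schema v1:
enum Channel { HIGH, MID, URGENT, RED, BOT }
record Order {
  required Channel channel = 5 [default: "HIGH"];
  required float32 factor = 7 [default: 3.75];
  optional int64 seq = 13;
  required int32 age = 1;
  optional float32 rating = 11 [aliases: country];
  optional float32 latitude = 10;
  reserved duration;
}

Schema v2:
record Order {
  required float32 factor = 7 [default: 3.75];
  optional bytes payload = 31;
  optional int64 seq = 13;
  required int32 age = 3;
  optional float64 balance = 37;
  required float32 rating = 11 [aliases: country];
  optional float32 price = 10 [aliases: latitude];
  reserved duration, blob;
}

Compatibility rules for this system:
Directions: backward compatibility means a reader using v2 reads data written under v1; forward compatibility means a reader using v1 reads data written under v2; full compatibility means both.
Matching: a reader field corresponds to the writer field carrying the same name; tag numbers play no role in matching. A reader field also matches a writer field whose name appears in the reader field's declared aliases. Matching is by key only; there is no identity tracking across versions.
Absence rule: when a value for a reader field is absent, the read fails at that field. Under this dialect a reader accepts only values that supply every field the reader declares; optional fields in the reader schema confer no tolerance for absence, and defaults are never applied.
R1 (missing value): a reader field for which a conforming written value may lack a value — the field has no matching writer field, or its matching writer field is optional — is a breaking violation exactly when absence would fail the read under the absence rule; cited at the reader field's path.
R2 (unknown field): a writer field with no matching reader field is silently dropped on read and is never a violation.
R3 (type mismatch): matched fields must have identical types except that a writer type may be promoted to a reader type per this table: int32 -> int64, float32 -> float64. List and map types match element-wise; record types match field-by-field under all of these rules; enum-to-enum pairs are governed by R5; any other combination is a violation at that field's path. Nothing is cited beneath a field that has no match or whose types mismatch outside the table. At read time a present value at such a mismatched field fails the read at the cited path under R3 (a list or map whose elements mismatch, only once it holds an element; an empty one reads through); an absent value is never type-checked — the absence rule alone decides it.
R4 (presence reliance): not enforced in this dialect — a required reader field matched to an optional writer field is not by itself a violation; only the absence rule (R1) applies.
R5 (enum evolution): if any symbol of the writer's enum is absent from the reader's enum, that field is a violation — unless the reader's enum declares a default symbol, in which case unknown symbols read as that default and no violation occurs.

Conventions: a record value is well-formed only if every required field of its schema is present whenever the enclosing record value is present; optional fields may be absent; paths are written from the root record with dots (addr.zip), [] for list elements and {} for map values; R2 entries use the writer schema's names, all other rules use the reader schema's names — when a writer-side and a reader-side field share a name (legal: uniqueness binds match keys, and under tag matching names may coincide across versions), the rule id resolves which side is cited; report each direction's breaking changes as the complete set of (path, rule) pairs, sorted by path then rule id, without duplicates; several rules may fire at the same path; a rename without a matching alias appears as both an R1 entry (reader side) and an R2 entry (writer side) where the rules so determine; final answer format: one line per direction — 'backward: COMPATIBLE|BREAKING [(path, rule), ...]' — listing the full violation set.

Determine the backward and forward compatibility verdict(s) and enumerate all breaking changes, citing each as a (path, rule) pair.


each type pair in Order: writer, then reader
backward analysis of Order with v2 as reader and v1 as writer:
  factor <- factor (float32 -> float32, writer required)
  no writer field matches reader payload
  seq <- seq (int64 -> int64, writer optional)
  age <- age (int32 -> int32, writer required)
  no writer field matches reader balance
  rating <- rating (float32 -> float32, writer optional)
  price <- latitude (float32 -> float32, writer optional)
  leftover writer field: channel
  rule R1 violated at balance
  rule R1 violated at payload
  rule R1 violated at price
  rule R1 violated at rating
  rule R1 violated at seq
  => 5 violation(s): backward is BREAKING for Order
forward analysis of Order with v1 as reader and v2 as writer:
  no writer field matches reader channel
  factor <- factor (float32 -> float32, writer required)
  seq <- seq (int64 -> int64, writer optional)
  age <- age (int32 -> int32, writer required)
  rating <- rating (float32 -> float32, writer required)
  no writer field matches reader latitude
  leftover writer field: payload
  leftover writer field: balance
  leftover writer field: price
  rule R1 violated at channel
  rule R1 violated at latitude
  rule R1 violated at seq
  => 3 violation(s): forward is BREAKING for Order

backward: BREAKING [(balance, R1), (payload, R1), (price, R1), (rating, R1), (seq, R1)]; forward: BREAKING [(channel, R1), (latitude, R1), (seq, R1)]
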